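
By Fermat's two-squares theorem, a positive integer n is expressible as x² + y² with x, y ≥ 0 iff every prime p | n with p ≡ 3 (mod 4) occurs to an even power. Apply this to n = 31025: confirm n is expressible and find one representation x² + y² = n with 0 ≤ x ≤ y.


Step 1: Factor n = 31025 = 5^2 · 17 · 73.
Step 2: Check the mod-4 condition on each prime factor: 5 ≡ 1 (mod 4), exponent 2; 17 ≡ 1 (mod 4), exponent 1; 73 ≡ 1 (mod 4), exponent 1.
All primes ≡ 3 (mod 4) appear to even exponent (or don't appear), so by the two-squares theorem n IS expressible as a sum of two squares.
Step 3: Build a representation. Group n = k² · m with k = 5 and m = 17 · 73 = 1241 (a product of primes ≡ 1 (mod 4)); a representation of m scales to one of n via (k·x)² + (k·y)² = k²(x² + y²). Each prime p ≡ 1 (mod 4) is itself a sum of two squares; find a² by testing p − a² for a perfect square:
  17: 17 − 1² = 16 = 4² ⇒ 17 = 1² + 4².
  73: 73 − 1² = 72, 73 − 2² = 69, 73 − 3² = 64 = 8² ⇒ 73 = 3² + 8².
  Combine using the Brahmagupta–Fibonacci identity (a² + b²)(c² + d²) = (ac − bd)² + (ad + bc)² = (ac + bd)² + (ad − bc)²:
  17 · 73 = 1241: from (1² + 4²)(3² + 8²), take (1·3 − 4·8, 1·8 + 4·3) = (3 − 32, 8 + 12) = (-29, 20); dropping signs (only squares matter) gives (29, 20); check 29² + 20² = 841 + 400 = 1241 ✓.
  Scale by k = 5: (5·29, 5·20) = (145, 100).
Step 4: Order so x ≤ y and verify: 100² + 145² = 10000 + 21025 = 31025 = n. ✓

n = 31025 = 100² + 145² (one valid representation with x ≤ y).


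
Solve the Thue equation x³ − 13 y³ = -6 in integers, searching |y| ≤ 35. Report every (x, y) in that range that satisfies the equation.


The equation is x³ - 13y³ = -6. For fixed y, x³ = 13·y³ − 6, so a solution requires the RHS to be a perfect cube.
Strategy: iterate y from -35 to 35, compute RHS = 13·y³ − 6, and check whether it is a (positive or negative) perfect cube.
Check small values of y:
  y = 0: RHS = -6 is not a perfect cube.
  y = 1: RHS = 7 is not a perfect cube.
  y = -1: RHS = -19 is not a perfect cube.
  y = 2: RHS = 98 is not a perfect cube.
  y = -2: RHS = -110 is not a perfect cube.
  y = 3: RHS = 345 is not a perfect cube.
  y = -3: RHS = -357 is not a perfect cube.
Continuing the search up to |y| = 35 finds no solutions either.
No (x, y) in the scanned range satisfies the equation.

No integer solutions with |y| ≤ 35.


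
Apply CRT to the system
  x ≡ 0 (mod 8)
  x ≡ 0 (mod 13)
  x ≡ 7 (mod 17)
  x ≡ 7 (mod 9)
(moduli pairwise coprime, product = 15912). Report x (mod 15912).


Product of moduli M = 8 · 13 · 17 · 9 = 15912.
Merge one congruence at a time:
  Start: x ≡ 0 (mod 8).
  Combine with x ≡ 0 (mod 13); new modulus lcm = 104.
    Write x = 0 + 8·t and substitute into x ≡ 0 (mod 13): 8·t ≡ 0 − 0 = 0 (mod 13).
    The inverse of 8 mod 13 is 5 (since 8·5 = 40 = 3·13 + 1), so t ≡ 5·0 = 0 ≡ 0 (mod 13).
    Then x = 0 + 8·0 = 0, valid modulo lcm(8, 13) = 104: x ≡ 0 (mod 104).
  Combine with x ≡ 7 (mod 17); new modulus lcm = 1768.
    Write x = 0 + 104·t and substitute into x ≡ 7 (mod 17): 104·t ≡ 7 − 0 = 7 (mod 17).
    Reduce coefficients mod 17: 2·t ≡ 7 (mod 17).
    The inverse of 2 mod 17 is 9 (since 2·9 = 18 = 1·17 + 1), so t ≡ 9·7 = 63 ≡ 12 (mod 17).
    Then x = 0 + 104·12 = 1248, valid modulo lcm(104, 17) = 1768: x ≡ 1248 (mod 1768).
  Combine with x ≡ 7 (mod 9); new modulus lcm = 15912.
    Write x = 1248 + 1768·t and substitute into x ≡ 7 (mod 9): 1768·t ≡ 7 − 1248 = -1241 (mod 9).
    Reduce coefficients mod 9: 4·t ≡ 1 (mod 9).
    The inverse of 4 mod 9 is 7 (since 4·7 = 28 = 3·9 + 1), so t ≡ 7·1 = 7 ≡ 7 (mod 9).
    Then x = 1248 + 1768·7 = 13624, valid modulo lcm(1768, 9) = 15912: x ≡ 13624 (mod 15912).
Verify against each original: 13624 mod 8 = 0, 13624 mod 13 = 0, 13624 mod 17 = 7, 13624 mod 9 = 7.

x ≡ 13624 (mod 15912).


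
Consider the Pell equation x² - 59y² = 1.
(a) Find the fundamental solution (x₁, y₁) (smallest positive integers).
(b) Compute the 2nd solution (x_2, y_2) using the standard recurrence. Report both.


Step 1: Find the fundamental solution (x₁, y₁) of x² - 59y² = 1.
  Expand √59 as a continued fraction. a₀ = ⌊√59⌋ = 7; iterate m_{k+1} = d_k·a_k − m_k, d_{k+1} = (59 − m_{k+1}²)/d_k, a_{k+1} = ⌊(a₀ + m_{k+1})/d_{k+1}⌋ (starting m₀ = 0, d₀ = 1), with convergents p_k = a_k·p_{k-1} + p_{k-2}, q_k = a_k·q_{k-1} + q_{k-2} (p₋₁ = 1, q₋₁ = 0):
  k = 0: a₀ = 7; p₀/q₀ = 7/1; p₀² − 59·q₀² = 49 − 59 = -10.
  k = 1: m = 7, d = 10, a = ⌊(7 + 7)/10⌋ = 1; p/q = (1·7 + 1)/(1·1 + 0) = 8/1; p² − 59·q² = 64 − 59 = 5.
  k = 2: m = 3, d = 5, a = ⌊(7 + 3)/5⌋ = 2; p/q = (2·8 + 7)/(2·1 + 1) = 23/3; p² − 59·q² = 529 − 531 = -2.
  k = 3: m = 7, d = 2, a = ⌊(7 + 7)/2⌋ = 7; p/q = (7·23 + 8)/(7·3 + 1) = 169/22; p² − 59·q² = 28561 − 28556 = 5.
  k = 4: m = 7, d = 5, a = ⌊(7 + 7)/5⌋ = 2; p/q = (2·169 + 23)/(2·22 + 3) = 361/47; p² − 59·q² = 130321 − 130331 = -10.
  k = 5: m = 3, d = 10, a = ⌊(7 + 3)/10⌋ = 1; p/q = (1·361 + 169)/(1·47 + 22) = 530/69; p² − 59·q² = 280900 − 280899 = 1.
  The first convergent with p² − 59·q² = 1 gives the fundamental solution (x₁, y₁) = (530, 69).
Step 2: Apply the recurrence (x_{n+1}, y_{n+1}) = (x₁x_n + 59y₁y_n, x₁y_n + y₁x_n) repeatedly.
  From (x_1, y_1) = (530, 69): x_2 = 530·530 + 59·69·69 = 561799; y_2 = 530·69 + 69·530 = 73140.
Step 3: Verify x_2² - 59·y_2² = 315618116401 - 315618116400 = 1 (should be 1). ✓

(x_1, y_1) = (530, 69); (x_2, y_2) = (561799, 73140).


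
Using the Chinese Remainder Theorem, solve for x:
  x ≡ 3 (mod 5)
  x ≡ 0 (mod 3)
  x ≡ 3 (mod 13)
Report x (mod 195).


Moduli 5, 3, 13 are pairwise coprime; by CRT there is a unique solution modulo M = 5 · 3 · 13 = 195.
Solve pairwise, accumulating the modulus:
  Start with x ≡ 3 (mod 5).
  Combine with x ≡ 0 (mod 3): since gcd(5, 3) = 1, we get a unique residue mod 15.
    Write x = 3 + 5·t and substitute into x ≡ 0 (mod 3): 5·t ≡ 0 − 3 = -3 (mod 3).
    Reduce coefficients mod 3: 2·t ≡ 0 (mod 3).
    The inverse of 2 mod 3 is 2 (since 2·2 = 4 = 1·3 + 1), so t ≡ 2·0 = 0 ≡ 0 (mod 3).
    Then x = 3 + 5·0 = 3, valid modulo lcm(5, 3) = 15: x ≡ 3 (mod 15).
  Combine with x ≡ 3 (mod 13): since gcd(15, 13) = 1, we get a unique residue mod 195.
    Write x = 3 + 15·t and substitute into x ≡ 3 (mod 13): 15·t ≡ 3 − 3 = 0 (mod 13).
    Reduce coefficients mod 13: 2·t ≡ 0 (mod 13).
    The inverse of 2 mod 13 is 7 (since 2·7 = 14 = 1·13 + 1), so t ≡ 7·0 = 0 ≡ 0 (mod 13).
    Then x = 3 + 15·0 = 3, valid modulo lcm(15, 13) = 195: x ≡ 3 (mod 195).
Verify: 3 mod 5 = 3 ✓, 3 mod 3 = 0 ✓, 3 mod 13 = 3 ✓.

x ≡ 3 (mod 195).


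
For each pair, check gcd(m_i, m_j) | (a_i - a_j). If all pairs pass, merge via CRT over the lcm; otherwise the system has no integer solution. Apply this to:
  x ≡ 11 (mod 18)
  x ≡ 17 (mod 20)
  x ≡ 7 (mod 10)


Moduli 18, 20, 10 are not pairwise coprime, so CRT works modulo lcm(m_i) when all pairwise compatibility conditions hold.
Pairwise compatibility: gcd(m_i, m_j) must divide a_i - a_j for every pair.
Merge one congruence at a time:
  Start: x ≡ 11 (mod 18).
  Combine with x ≡ 17 (mod 20): gcd(18, 20) = 2; 17 - 11 = 6, which IS divisible by 2, so compatible.
    Write x = 11 + 18·t and substitute into x ≡ 17 (mod 20): 18·t ≡ 17 − 11 = 6 (mod 20).
    Divide the congruence (and modulus) by g = 2: 9·t ≡ 3 (mod 10).
    The inverse of 9 mod 10 is 9 (since 9·9 = 81 = 8·10 + 1), so t ≡ 9·3 = 27 ≡ 7 (mod 10).
    Then x = 11 + 18·7 = 137, valid modulo lcm(18, 20) = 180: x ≡ 137 (mod 180).
  Combine with x ≡ 7 (mod 10): gcd(180, 10) = 10; 7 - 137 = -130, which IS divisible by 10, so compatible.
    Write x = 137 + 180·t and substitute into x ≡ 7 (mod 10): 180·t ≡ 7 − 137 = -130 (mod 10).
    Divide the congruence (and modulus) by g = 10: 18·t ≡ -13 (mod 1).
    Modulo 1 every t works; take t = 0.
    Then x = 137 + 180·0 = 137, valid modulo lcm(180, 10) = 180: x ≡ 137 (mod 180).
Verify: 137 mod 18 = 11, 137 mod 20 = 17, 137 mod 10 = 7.

x ≡ 137 (mod 180).


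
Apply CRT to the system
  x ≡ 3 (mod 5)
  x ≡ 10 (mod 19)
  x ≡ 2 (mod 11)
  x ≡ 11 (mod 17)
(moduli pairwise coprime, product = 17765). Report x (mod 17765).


Product of moduli M = 5 · 19 · 11 · 17 = 17765.
Merge one congruence at a time:
  Start: x ≡ 3 (mod 5).
  Combine with x ≡ 10 (mod 19); new modulus lcm = 95.
    Write x = 3 + 5·t and substitute into x ≡ 10 (mod 19): 5·t ≡ 10 − 3 = 7 (mod 19).
    The inverse of 5 mod 19 is 4 (since 5·4 = 20 = 1·19 + 1), so t ≡ 4·7 = 28 ≡ 9 (mod 19).
    Then x = 3 + 5·9 = 48, valid modulo lcm(5, 19) = 95: x ≡ 48 (mod 95).
  Combine with x ≡ 2 (mod 11); new modulus lcm = 1045.
    Write x = 48 + 95·t and substitute into x ≡ 2 (mod 11): 95·t ≡ 2 − 48 = -46 (mod 11).
    Reduce coefficients mod 11: 7·t ≡ 9 (mod 11).
    The inverse of 7 mod 11 is 8 (since 7·8 = 56 = 5·11 + 1), so t ≡ 8·9 = 72 ≡ 6 (mod 11).
    Then x = 48 + 95·6 = 618, valid modulo lcm(95, 11) = 1045: x ≡ 618 (mod 1045).
  Combine with x ≡ 11 (mod 17); new modulus lcm = 17765.
    Write x = 618 + 1045·t and substitute into x ≡ 11 (mod 17): 1045·t ≡ 11 − 618 = -607 (mod 17).
    Reduce coefficients mod 17: 8·t ≡ 5 (mod 17).
    The inverse of 8 mod 17 is 15 (since 8·15 = 120 = 7·17 + 1), so t ≡ 15·5 = 75 ≡ 7 (mod 17).
    Then x = 618 + 1045·7 = 7933, valid modulo lcm(1045, 17) = 17765: x ≡ 7933 (mod 17765).
Verify against each original: 7933 mod 5 = 3, 7933 mod 19 = 10, 7933 mod 11 = 2, 7933 mod 17 = 11.

x ≡ 7933 (mod 17765).


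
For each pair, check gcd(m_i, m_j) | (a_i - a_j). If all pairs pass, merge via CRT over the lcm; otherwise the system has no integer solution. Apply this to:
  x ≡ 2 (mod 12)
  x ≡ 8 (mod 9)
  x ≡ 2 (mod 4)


Moduli 12, 9, 4 are not pairwise coprime, so CRT works modulo lcm(m_i) when all pairwise compatibility conditions hold.
Pairwise compatibility: gcd(m_i, m_j) must divide a_i - a_j for every pair.
Merge one congruence at a time:
  Start: x ≡ 2 (mod 12).
  Combine with x ≡ 8 (mod 9): gcd(12, 9) = 3; 8 - 2 = 6, which IS divisible by 3, so compatible.
    Write x = 2 + 12·t and substitute into x ≡ 8 (mod 9): 12·t ≡ 8 − 2 = 6 (mod 9).
    Divide the congruence (and modulus) by g = 3: 4·t ≡ 2 (mod 3).
    Reduce coefficients mod 3: 1·t ≡ 2 (mod 3).
    So t ≡ 2 (mod 3).
    Then x = 2 + 12·2 = 26, valid modulo lcm(12, 9) = 36: x ≡ 26 (mod 36).
  Combine with x ≡ 2 (mod 4): gcd(36, 4) = 4; 2 - 26 = -24, which IS divisible by 4, so compatible.
    Write x = 26 + 36·t and substitute into x ≡ 2 (mod 4): 36·t ≡ 2 − 26 = -24 (mod 4).
    Divide the congruence (and modulus) by g = 4: 9·t ≡ -6 (mod 1).
    Modulo 1 every t works; take t = 0.
    Then x = 26 + 36·0 = 26, valid modulo lcm(36, 4) = 36: x ≡ 26 (mod 36).
Verify: 26 mod 12 = 2, 26 mod 9 = 8, 26 mod 4 = 2.

x ≡ 26 (mod 36).


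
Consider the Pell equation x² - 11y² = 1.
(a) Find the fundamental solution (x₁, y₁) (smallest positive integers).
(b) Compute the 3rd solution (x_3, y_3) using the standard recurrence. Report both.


Step 1: Find the fundamental solution (x₁, y₁) of x² - 11y² = 1.
  Expand √11 as a continued fraction. a₀ = ⌊√11⌋ = 3; iterate m_{k+1} = d_k·a_k − m_k, d_{k+1} = (11 − m_{k+1}²)/d_k, a_{k+1} = ⌊(a₀ + m_{k+1})/d_{k+1}⌋ (starting m₀ = 0, d₀ = 1), with convergents p_k = a_k·p_{k-1} + p_{k-2}, q_k = a_k·q_{k-1} + q_{k-2} (p₋₁ = 1, q₋₁ = 0):
  k = 0: a₀ = 3; p₀/q₀ = 3/1; p₀² − 11·q₀² = 9 − 11 = -2.
  k = 1: m = 3, d = 2, a = ⌊(3 + 3)/2⌋ = 3; p/q = (3·3 + 1)/(3·1 + 0) = 10/3; p² − 11·q² = 100 − 99 = 1.
  The first convergent with p² − 11·q² = 1 gives the fundamental solution (x₁, y₁) = (10, 3).
Step 2: Apply the recurrence (x_{n+1}, y_{n+1}) = (x₁x_n + 11y₁y_n, x₁y_n + y₁x_n) repeatedly.
  From (x_1, y_1) = (10, 3): x_2 = 10·10 + 11·3·3 = 199; y_2 = 10·3 + 3·10 = 60.
  From (x_2, y_2) = (199, 60): x_3 = 10·199 + 11·3·60 = 3970; y_3 = 10·60 + 3·199 = 1197.
Step 3: Verify x_3² - 11·y_3² = 15760900 - 15760899 = 1 (should be 1). ✓

(x_1, y_1) = (10, 3); (x_3, y_3) = (3970, 1197).


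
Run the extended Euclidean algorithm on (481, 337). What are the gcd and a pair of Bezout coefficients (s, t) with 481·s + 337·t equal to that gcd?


Euclidean algorithm on (481, 337) — divide until remainder is 0:
  481 = 1 · 337 + 144
  337 = 2 · 144 + 49
  144 = 2 · 49 + 46
  49 = 1 · 46 + 3
  46 = 15 · 3 + 1
  3 = 3 · 1 + 0
gcd(481, 337) = 1.
Track Bezout coefficients alongside the remainders: start with r₀ = 481 = a·1 + b·0 (s = 1, t = 0) and r₁ = 337 = a·0 + b·1 (s = 0, t = 1); each new remainder r_{k+1} = r_{k-1} − q_k·r_k inherits s_{k+1} = s_{k-1} − q_k·s_k, t_{k+1} = t_{k-1} − q_k·t_k, so r_k = a·s_k + b·t_k at every step:
  q = 1: r = 144, s = 1 − 1·0 = 1, t = 0 − 1·1 = -1  (check: 481·1 + 337·(-1) = 144)
  q = 2: r = 49, s = 0 − 2·1 = -2, t = 1 − 2·(-1) = 3  (check: 481·(-2) + 337·3 = 49)
  q = 2: r = 46, s = 1 − 2·(-2) = 5, t = -1 − 2·3 = -7  (check: 481·5 + 337·(-7) = 46)
  q = 1: r = 3, s = -2 − 1·5 = -7, t = 3 − 1·(-7) = 10  (check: 481·(-7) + 337·10 = 3)
  q = 15: r = 1, s = 5 − 15·(-7) = 110, t = -7 − 15·10 = -157  (check: 481·110 + 337·(-157) = 1)
The row with r = 1 (the gcd) gives the Bezout coefficients s = 110, t = -157.
Result: 481 · (110) + 337 · (-157) = 1.

gcd(481, 337) = 1; s = 110, t = -157 (check: 481·110 + 337·(-157) = 1).


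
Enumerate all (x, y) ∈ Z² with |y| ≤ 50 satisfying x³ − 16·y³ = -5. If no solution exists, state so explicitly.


The equation is x³ - 16y³ = -5. For fixed y, x³ = 16·y³ − 5, so a solution requires the RHS to be a perfect cube.
Strategy: iterate y from -50 to 50, compute RHS = 16·y³ − 5, and check whether it is a (positive or negative) perfect cube.
Check small values of y:
  y = 0: RHS = -5 is not a perfect cube.
  y = 1: RHS = 11 is not a perfect cube.
  y = -1: RHS = -21 is not a perfect cube.
  y = 2: RHS = 123 is not a perfect cube.
  y = -2: RHS = -133 is not a perfect cube.
  y = 3: RHS = 427 is not a perfect cube.
  y = -3: RHS = -437 is not a perfect cube.
Continuing the search up to |y| = 50 finds no solutions either.
No (x, y) in the scanned range satisfies the equation.

No integer solutions with |y| ≤ 50.


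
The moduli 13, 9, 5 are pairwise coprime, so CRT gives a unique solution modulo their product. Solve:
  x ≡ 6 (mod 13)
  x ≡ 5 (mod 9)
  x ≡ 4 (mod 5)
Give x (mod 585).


Moduli 13, 9, 5 are pairwise coprime; by CRT there is a unique solution modulo M = 13 · 9 · 5 = 585.
Solve pairwise, accumulating the modulus:
  Start with x ≡ 6 (mod 13).
  Combine with x ≡ 5 (mod 9): since gcd(13, 9) = 1, we get a unique residue mod 117.
    Write x = 6 + 13·t and substitute into x ≡ 5 (mod 9): 13·t ≡ 5 − 6 = -1 (mod 9).
    Reduce coefficients mod 9: 4·t ≡ 8 (mod 9).
    The inverse of 4 mod 9 is 7 (since 4·7 = 28 = 3·9 + 1), so t ≡ 7·8 = 56 ≡ 2 (mod 9).
    Then x = 6 + 13·2 = 32, valid modulo lcm(13, 9) = 117: x ≡ 32 (mod 117).
  Combine with x ≡ 4 (mod 5): since gcd(117, 5) = 1, we get a unique residue mod 585.
    Write x = 32 + 117·t and substitute into x ≡ 4 (mod 5): 117·t ≡ 4 − 32 = -28 (mod 5).
    Reduce coefficients mod 5: 2·t ≡ 2 (mod 5).
    The inverse of 2 mod 5 is 3 (since 2·3 = 6 = 1·5 + 1), so t ≡ 3·2 = 6 ≡ 1 (mod 5).
    Then x = 32 + 117·1 = 149, valid modulo lcm(117, 5) = 585: x ≡ 149 (mod 585).
Verify: 149 mod 13 = 6 ✓, 149 mod 9 = 5 ✓, 149 mod 5 = 4 ✓.

x ≡ 149 (mod 585).


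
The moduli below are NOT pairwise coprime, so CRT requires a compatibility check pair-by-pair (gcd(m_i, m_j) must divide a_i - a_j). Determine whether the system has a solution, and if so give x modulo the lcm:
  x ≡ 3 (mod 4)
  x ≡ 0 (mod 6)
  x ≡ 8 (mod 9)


Moduli 4, 6, 9 are not pairwise coprime, so CRT works modulo lcm(m_i) when all pairwise compatibility conditions hold.
Pairwise compatibility: gcd(m_i, m_j) must divide a_i - a_j for every pair.
Merge one congruence at a time:
  Start: x ≡ 3 (mod 4).
  Combine with x ≡ 0 (mod 6): gcd(4, 6) = 2, and 0 - 3 = -3 is NOT divisible by 2.
    ⇒ system is inconsistent (no integer solution).

No solution (the system is inconsistent).


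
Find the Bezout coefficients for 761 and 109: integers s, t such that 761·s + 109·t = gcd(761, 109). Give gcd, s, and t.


Euclidean algorithm on (761, 109) — divide until remainder is 0:
  761 = 6 · 109 + 107
  109 = 1 · 107 + 2
  107 = 53 · 2 + 1
  2 = 2 · 1 + 0
gcd(761, 109) = 1.
Track Bezout coefficients alongside the remainders: start with r₀ = 761 = a·1 + b·0 (s = 1, t = 0) and r₁ = 109 = a·0 + b·1 (s = 0, t = 1); each new remainder r_{k+1} = r_{k-1} − q_k·r_k inherits s_{k+1} = s_{k-1} − q_k·s_k, t_{k+1} = t_{k-1} − q_k·t_k, so r_k = a·s_k + b·t_k at every step:
  q = 6: r = 107, s = 1 − 6·0 = 1, t = 0 − 6·1 = -6  (check: 761·1 + 109·(-6) = 107)
  q = 1: r = 2, s = 0 − 1·1 = -1, t = 1 − 1·(-6) = 7  (check: 761·(-1) + 109·7 = 2)
  q = 53: r = 1, s = 1 − 53·(-1) = 54, t = -6 − 53·7 = -377  (check: 761·54 + 109·(-377) = 1)
The row with r = 1 (the gcd) gives the Bezout coefficients s = 54, t = -377.
Result: 761 · (54) + 109 · (-377) = 1.

gcd(761, 109) = 1; s = 54, t = -377 (check: 761·54 + 109·(-377) = 1).


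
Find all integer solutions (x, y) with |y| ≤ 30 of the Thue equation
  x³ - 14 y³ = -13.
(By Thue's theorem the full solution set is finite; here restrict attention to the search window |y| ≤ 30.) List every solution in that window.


The equation is x³ - 14y³ = -13. For fixed y, x³ = 14·y³ − 13, so a solution requires the RHS to be a perfect cube.
Strategy: iterate y from -30 to 30, compute RHS = 14·y³ − 13, and check whether it is a (positive or negative) perfect cube.
Check small values of y:
  y = 0: RHS = -13 is not a perfect cube.
  y = 1: RHS = 1 = (1)³ ⇒ x = 1 works.
  y = -1: RHS = -27 = (-3)³ ⇒ x = -3 works.
  y = 2: RHS = 99 is not a perfect cube.
  y = -2: RHS = -125 = (-5)³ ⇒ x = -5 works.
  y = 3: RHS = 365 is not a perfect cube.
  y = -3: RHS = -391 is not a perfect cube.
Continuing the search up to |y| = 30 finds no further solutions beyond those listed.
Collected solutions: (1, 1), (-3, -1), (-5, -2).

Solutions (with |y| ≤ 30): (1, 1), (-3, -1), (-5, -2).


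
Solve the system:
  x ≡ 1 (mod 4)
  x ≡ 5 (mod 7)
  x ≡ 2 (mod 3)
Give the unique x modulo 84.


Moduli 4, 7, 3 are pairwise coprime; by CRT there is a unique solution modulo M = 4 · 7 · 3 = 84.
Solve pairwise, accumulating the modulus:
  Start with x ≡ 1 (mod 4).
  Combine with x ≡ 5 (mod 7): since gcd(4, 7) = 1, we get a unique residue mod 28.
    Write x = 1 + 4·t and substitute into x ≡ 5 (mod 7): 4·t ≡ 5 − 1 = 4 (mod 7).
    The inverse of 4 mod 7 is 2 (since 4·2 = 8 = 1·7 + 1), so t ≡ 2·4 = 8 ≡ 1 (mod 7).
    Then x = 1 + 4·1 = 5, valid modulo lcm(4, 7) = 28: x ≡ 5 (mod 28).
  Combine with x ≡ 2 (mod 3): since gcd(28, 3) = 1, we get a unique residue mod 84.
    Write x = 5 + 28·t and substitute into x ≡ 2 (mod 3): 28·t ≡ 2 − 5 = -3 (mod 3).
    Reduce coefficients mod 3: 1·t ≡ 0 (mod 3).
    So t ≡ 0 (mod 3).
    Then x = 5 + 28·0 = 5, valid modulo lcm(28, 3) = 84: x ≡ 5 (mod 84).
Verify: 5 mod 4 = 1 ✓, 5 mod 7 = 5 ✓, 5 mod 3 = 2 ✓.

x ≡ 5 (mod 84).


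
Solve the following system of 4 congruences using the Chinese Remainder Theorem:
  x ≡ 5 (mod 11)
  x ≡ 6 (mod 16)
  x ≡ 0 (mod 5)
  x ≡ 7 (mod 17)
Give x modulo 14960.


Product of moduli M = 11 · 16 · 5 · 17 = 14960.
Merge one congruence at a time:
  Start: x ≡ 5 (mod 11).
  Combine with x ≡ 6 (mod 16); new modulus lcm = 176.
    Write x = 5 + 11·t and substitute into x ≡ 6 (mod 16): 11·t ≡ 6 − 5 = 1 (mod 16).
    The inverse of 11 mod 16 is 3 (since 11·3 = 33 = 2·16 + 1), so t ≡ 3·1 = 3 ≡ 3 (mod 16).
    Then x = 5 + 11·3 = 38, valid modulo lcm(11, 16) = 176: x ≡ 38 (mod 176).
  Combine with x ≡ 0 (mod 5); new modulus lcm = 880.
    Write x = 38 + 176·t and substitute into x ≡ 0 (mod 5): 176·t ≡ 0 − 38 = -38 (mod 5).
    Reduce coefficients mod 5: 1·t ≡ 2 (mod 5).
    So t ≡ 2 (mod 5).
    Then x = 38 + 176·2 = 390, valid modulo lcm(176, 5) = 880: x ≡ 390 (mod 880).
  Combine with x ≡ 7 (mod 17); new modulus lcm = 14960.
    Write x = 390 + 880·t and substitute into x ≡ 7 (mod 17): 880·t ≡ 7 − 390 = -383 (mod 17).
    Reduce coefficients mod 17: 13·t ≡ 8 (mod 17).
    The inverse of 13 mod 17 is 4 (since 13·4 = 52 = 3·17 + 1), so t ≡ 4·8 = 32 ≡ 15 (mod 17).
    Then x = 390 + 880·15 = 13590, valid modulo lcm(880, 17) = 14960: x ≡ 13590 (mod 14960).
Verify against each original: 13590 mod 11 = 5, 13590 mod 16 = 6, 13590 mod 5 = 0, 13590 mod 17 = 7.

x ≡ 13590 (mod 14960).


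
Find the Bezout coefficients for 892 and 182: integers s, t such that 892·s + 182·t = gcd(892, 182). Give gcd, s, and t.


Euclidean algorithm on (892, 182) — divide until remainder is 0:
  892 = 4 · 182 + 164
  182 = 1 · 164 + 18
  164 = 9 · 18 + 2
  18 = 9 · 2 + 0
gcd(892, 182) = 2.
Track Bezout coefficients alongside the remainders: start with r₀ = 892 = a·1 + b·0 (s = 1, t = 0) and r₁ = 182 = a·0 + b·1 (s = 0, t = 1); each new remainder r_{k+1} = r_{k-1} − q_k·r_k inherits s_{k+1} = s_{k-1} − q_k·s_k, t_{k+1} = t_{k-1} − q_k·t_k, so r_k = a·s_k + b·t_k at every step:
  q = 4: r = 164, s = 1 − 4·0 = 1, t = 0 − 4·1 = -4  (check: 892·1 + 182·(-4) = 164)
  q = 1: r = 18, s = 0 − 1·1 = -1, t = 1 − 1·(-4) = 5  (check: 892·(-1) + 182·5 = 18)
  q = 9: r = 2, s = 1 − 9·(-1) = 10, t = -4 − 9·5 = -49  (check: 892·10 + 182·(-49) = 2)
The row with r = 2 (the gcd) gives the Bezout coefficients s = 10, t = -49.
Result: 892 · (10) + 182 · (-49) = 2.

gcd(892, 182) = 2; s = 10, t = -49 (check: 892·10 + 182·(-49) = 2).


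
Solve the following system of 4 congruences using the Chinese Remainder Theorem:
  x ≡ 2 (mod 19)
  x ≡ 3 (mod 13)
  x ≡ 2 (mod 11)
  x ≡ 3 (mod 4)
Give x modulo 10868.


Product of moduli M = 19 · 13 · 11 · 4 = 10868.
Merge one congruence at a time:
  Start: x ≡ 2 (mod 19).
  Combine with x ≡ 3 (mod 13); new modulus lcm = 247.
    Write x = 2 + 19·t and substitute into x ≡ 3 (mod 13): 19·t ≡ 3 − 2 = 1 (mod 13).
    Reduce coefficients mod 13: 6·t ≡ 1 (mod 13).
    The inverse of 6 mod 13 is 11 (since 6·11 = 66 = 5·13 + 1), so t ≡ 11·1 = 11 ≡ 11 (mod 13).
    Then x = 2 + 19·11 = 211, valid modulo lcm(19, 13) = 247: x ≡ 211 (mod 247).
  Combine with x ≡ 2 (mod 11); new modulus lcm = 2717.
    Write x = 211 + 247·t and substitute into x ≡ 2 (mod 11): 247·t ≡ 2 − 211 = -209 (mod 11).
    Reduce coefficients mod 11: 5·t ≡ 0 (mod 11).
    The inverse of 5 mod 11 is 9 (since 5·9 = 45 = 4·11 + 1), so t ≡ 9·0 = 0 ≡ 0 (mod 11).
    Then x = 211 + 247·0 = 211, valid modulo lcm(247, 11) = 2717: x ≡ 211 (mod 2717).
  Combine with x ≡ 3 (mod 4); new modulus lcm = 10868.
    Write x = 211 + 2717·t and substitute into x ≡ 3 (mod 4): 2717·t ≡ 3 − 211 = -208 (mod 4).
    Reduce coefficients mod 4: 1·t ≡ 0 (mod 4).
    So t ≡ 0 (mod 4).
    Then x = 211 + 2717·0 = 211, valid modulo lcm(2717, 4) = 10868: x ≡ 211 (mod 10868).
Verify against each original: 211 mod 19 = 2, 211 mod 13 = 3, 211 mod 11 = 2, 211 mod 4 = 3.

x ≡ 211 (mod 10868).


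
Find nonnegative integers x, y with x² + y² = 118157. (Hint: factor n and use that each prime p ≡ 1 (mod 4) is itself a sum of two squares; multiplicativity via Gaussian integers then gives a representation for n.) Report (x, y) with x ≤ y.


Step 1: Factor n = 118157 = 13 · 61 · 149.
Step 2: Check the mod-4 condition on each prime factor: 13 ≡ 1 (mod 4), exponent 1; 61 ≡ 1 (mod 4), exponent 1; 149 ≡ 1 (mod 4), exponent 1.
All primes ≡ 3 (mod 4) appear to even exponent (or don't appear), so by the two-squares theorem n IS expressible as a sum of two squares.
Step 3: Build a representation. Here n = 13 · 61 · 149 is a product of primes ≡ 1 (mod 4). Each prime p ≡ 1 (mod 4) is itself a sum of two squares; find a² by testing p − a² for a perfect square:
  13: 13 − 1² = 12, 13 − 2² = 9 = 3² ⇒ 13 = 2² + 3².
  61: 61 − 1² = 60, 61 − 2² = 57, 61 − 3² = 52, 61 − 4² = 45, 61 − 5² = 36 = 6² ⇒ 61 = 5² + 6².
  149: 149 − 1² = 148, 149 − 2² = 145, 149 − 3² = 140, 149 − 4² = 133, 149 − 5² = 124, 149 − 6² = 113, 149 − 7² = 100 = 10² ⇒ 149 = 7² + 10².
  Combine using the Brahmagupta–Fibonacci identity (a² + b²)(c² + d²) = (ac − bd)² + (ad + bc)² = (ac + bd)² + (ad − bc)²:
  13 · 61 = 793: from (2² + 3²)(5² + 6²), take (2·5 − 3·6, 2·6 + 3·5) = (10 − 18, 12 + 15) = (-8, 27); dropping signs (only squares matter) gives (8, 27); check 8² + 27² = 64 + 729 = 793 ✓.
  793 · 149 = 118157: from (8² + 27²)(7² + 10²), take (8·7 − 27·10, 8·10 + 27·7) = (56 − 270, 80 + 189) = (-214, 269); dropping signs (only squares matter) gives (214, 269); check 214² + 269² = 45796 + 72361 = 118157 ✓.
Step 4: Order so x ≤ y and verify: 214² + 269² = 45796 + 72361 = 118157 = n. ✓

n = 118157 = 214² + 269² (one valid representation with x ≤ y).


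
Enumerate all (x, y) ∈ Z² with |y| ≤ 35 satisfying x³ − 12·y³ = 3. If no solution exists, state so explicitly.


The equation is x³ - 12y³ = 3. For fixed y, x³ = 12·y³ + 3, so a solution requires the RHS to be a perfect cube.
Strategy: iterate y from -35 to 35, compute RHS = 12·y³ + 3, and check whether it is a (positive or negative) perfect cube.
Check small values of y:
  y = 0: RHS = 3 is not a perfect cube.
  y = 1: RHS = 15 is not a perfect cube.
  y = -1: RHS = -9 is not a perfect cube.
  y = 2: RHS = 99 is not a perfect cube.
  y = -2: RHS = -93 is not a perfect cube.
  y = 3: RHS = 327 is not a perfect cube.
  y = -3: RHS = -321 is not a perfect cube.
Continuing the search up to |y| = 35 finds no solutions either.
No (x, y) in the scanned range satisfies the equation.

No integer solutions with |y| ≤ 35.


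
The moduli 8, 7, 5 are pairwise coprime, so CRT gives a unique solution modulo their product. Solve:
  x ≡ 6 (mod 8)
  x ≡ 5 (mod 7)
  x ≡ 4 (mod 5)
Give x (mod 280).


Moduli 8, 7, 5 are pairwise coprime; by CRT there is a unique solution modulo M = 8 · 7 · 5 = 280.
Solve pairwise, accumulating the modulus:
  Start with x ≡ 6 (mod 8).
  Combine with x ≡ 5 (mod 7): since gcd(8, 7) = 1, we get a unique residue mod 56.
    Write x = 6 + 8·t and substitute into x ≡ 5 (mod 7): 8·t ≡ 5 − 6 = -1 (mod 7).
    Reduce coefficients mod 7: 1·t ≡ 6 (mod 7).
    So t ≡ 6 (mod 7).
    Then x = 6 + 8·6 = 54, valid modulo lcm(8, 7) = 56: x ≡ 54 (mod 56).
  Combine with x ≡ 4 (mod 5): since gcd(56, 5) = 1, we get a unique residue mod 280.
    Write x = 54 + 56·t and substitute into x ≡ 4 (mod 5): 56·t ≡ 4 − 54 = -50 (mod 5).
    Reduce coefficients mod 5: 1·t ≡ 0 (mod 5).
    So t ≡ 0 (mod 5).
    Then x = 54 + 56·0 = 54, valid modulo lcm(56, 5) = 280: x ≡ 54 (mod 280).
Verify: 54 mod 8 = 6 ✓, 54 mod 7 = 5 ✓, 54 mod 5 = 4 ✓.

x ≡ 54 (mod 280).


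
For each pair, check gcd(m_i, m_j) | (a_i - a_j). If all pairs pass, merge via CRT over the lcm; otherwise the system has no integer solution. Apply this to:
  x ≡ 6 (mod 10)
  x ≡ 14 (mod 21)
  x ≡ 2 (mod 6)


Moduli 10, 21, 6 are not pairwise coprime, so CRT works modulo lcm(m_i) when all pairwise compatibility conditions hold.
Pairwise compatibility: gcd(m_i, m_j) must divide a_i - a_j for every pair.
Merge one congruence at a time:
  Start: x ≡ 6 (mod 10).
  Combine with x ≡ 14 (mod 21): gcd(10, 21) = 1; 14 - 6 = 8, which IS divisible by 1, so compatible.
    Write x = 6 + 10·t and substitute into x ≡ 14 (mod 21): 10·t ≡ 14 − 6 = 8 (mod 21).
    The inverse of 10 mod 21 is 19 (since 10·19 = 190 = 9·21 + 1), so t ≡ 19·8 = 152 ≡ 5 (mod 21).
    Then x = 6 + 10·5 = 56, valid modulo lcm(10, 21) = 210: x ≡ 56 (mod 210).
  Combine with x ≡ 2 (mod 6): gcd(210, 6) = 6; 2 - 56 = -54, which IS divisible by 6, so compatible.
    Write x = 56 + 210·t and substitute into x ≡ 2 (mod 6): 210·t ≡ 2 − 56 = -54 (mod 6).
    Divide the congruence (and modulus) by g = 6: 35·t ≡ -9 (mod 1).
    Modulo 1 every t works; take t = 0.
    Then x = 56 + 210·0 = 56, valid modulo lcm(210, 6) = 210: x ≡ 56 (mod 210).
Verify: 56 mod 10 = 6, 56 mod 21 = 14, 56 mod 6 = 2.

x ≡ 56 (mod 210).


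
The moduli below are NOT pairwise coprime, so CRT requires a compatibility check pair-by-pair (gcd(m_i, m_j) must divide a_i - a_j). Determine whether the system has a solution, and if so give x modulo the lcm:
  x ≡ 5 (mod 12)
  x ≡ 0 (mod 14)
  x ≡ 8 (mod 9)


Moduli 12, 14, 9 are not pairwise coprime, so CRT works modulo lcm(m_i) when all pairwise compatibility conditions hold.
Pairwise compatibility: gcd(m_i, m_j) must divide a_i - a_j for every pair.
Merge one congruence at a time:
  Start: x ≡ 5 (mod 12).
  Combine with x ≡ 0 (mod 14): gcd(12, 14) = 2, and 0 - 5 = -5 is NOT divisible by 2.
    ⇒ system is inconsistent (no integer solution).

No solution (the system is inconsistent).


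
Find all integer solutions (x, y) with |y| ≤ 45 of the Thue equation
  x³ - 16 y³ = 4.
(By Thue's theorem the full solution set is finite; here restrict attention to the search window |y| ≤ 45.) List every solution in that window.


The equation is x³ - 16y³ = 4. For fixed y, x³ = 16·y³ + 4, so a solution requires the RHS to be a perfect cube.
Strategy: iterate y from -45 to 45, compute RHS = 16·y³ + 4, and check whether it is a (positive or negative) perfect cube.
Check small values of y:
  y = 0: RHS = 4 is not a perfect cube.
  y = 1: RHS = 20 is not a perfect cube.
  y = -1: RHS = -12 is not a perfect cube.
  y = 2: RHS = 132 is not a perfect cube.
  y = -2: RHS = -124 is not a perfect cube.
  y = 3: RHS = 436 is not a perfect cube.
  y = -3: RHS = -428 is not a perfect cube.
Continuing the search up to |y| = 45 finds no solutions either.
No (x, y) in the scanned range satisfies the equation.

No integer solutions with |y| ≤ 45.


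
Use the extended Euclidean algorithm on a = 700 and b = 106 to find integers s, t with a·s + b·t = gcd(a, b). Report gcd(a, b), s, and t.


Euclidean algorithm on (700, 106) — divide until remainder is 0:
  700 = 6 · 106 + 64
  106 = 1 · 64 + 42
  64 = 1 · 42 + 22
  42 = 1 · 22 + 20
  22 = 1 · 20 + 2
  20 = 10 · 2 + 0
gcd(700, 106) = 2.
Track Bezout coefficients alongside the remainders: start with r₀ = 700 = a·1 + b·0 (s = 1, t = 0) and r₁ = 106 = a·0 + b·1 (s = 0, t = 1); each new remainder r_{k+1} = r_{k-1} − q_k·r_k inherits s_{k+1} = s_{k-1} − q_k·s_k, t_{k+1} = t_{k-1} − q_k·t_k, so r_k = a·s_k + b·t_k at every step:
  q = 6: r = 64, s = 1 − 6·0 = 1, t = 0 − 6·1 = -6  (check: 700·1 + 106·(-6) = 64)
  q = 1: r = 42, s = 0 − 1·1 = -1, t = 1 − 1·(-6) = 7  (check: 700·(-1) + 106·7 = 42)
  q = 1: r = 22, s = 1 − 1·(-1) = 2, t = -6 − 1·7 = -13  (check: 700·2 + 106·(-13) = 22)
  q = 1: r = 20, s = -1 − 1·2 = -3, t = 7 − 1·(-13) = 20  (check: 700·(-3) + 106·20 = 20)
  q = 1: r = 2, s = 2 − 1·(-3) = 5, t = -13 − 1·20 = -33  (check: 700·5 + 106·(-33) = 2)
The row with r = 2 (the gcd) gives the Bezout coefficients s = 5, t = -33.
Result: 700 · (5) + 106 · (-33) = 2.

gcd(700, 106) = 2; s = 5, t = -33 (check: 700·5 + 106·(-33) = 2).


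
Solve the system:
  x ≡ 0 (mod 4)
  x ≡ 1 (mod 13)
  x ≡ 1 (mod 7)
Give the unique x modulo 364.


Moduli 4, 13, 7 are pairwise coprime; by CRT there is a unique solution modulo M = 4 · 13 · 7 = 364.
Solve pairwise, accumulating the modulus:
  Start with x ≡ 0 (mod 4).
  Combine with x ≡ 1 (mod 13): since gcd(4, 13) = 1, we get a unique residue mod 52.
    Write x = 0 + 4·t and substitute into x ≡ 1 (mod 13): 4·t ≡ 1 − 0 = 1 (mod 13).
    The inverse of 4 mod 13 is 10 (since 4·10 = 40 = 3·13 + 1), so t ≡ 10·1 = 10 ≡ 10 (mod 13).
    Then x = 0 + 4·10 = 40, valid modulo lcm(4, 13) = 52: x ≡ 40 (mod 52).
  Combine with x ≡ 1 (mod 7): since gcd(52, 7) = 1, we get a unique residue mod 364.
    Write x = 40 + 52·t and substitute into x ≡ 1 (mod 7): 52·t ≡ 1 − 40 = -39 (mod 7).
    Reduce coefficients mod 7: 3·t ≡ 3 (mod 7).
    The inverse of 3 mod 7 is 5 (since 3·5 = 15 = 2·7 + 1), so t ≡ 5·3 = 15 ≡ 1 (mod 7).
    Then x = 40 + 52·1 = 92, valid modulo lcm(52, 7) = 364: x ≡ 92 (mod 364).
Verify: 92 mod 4 = 0 ✓, 92 mod 13 = 1 ✓, 92 mod 7 = 1 ✓.

x ≡ 92 (mod 364).


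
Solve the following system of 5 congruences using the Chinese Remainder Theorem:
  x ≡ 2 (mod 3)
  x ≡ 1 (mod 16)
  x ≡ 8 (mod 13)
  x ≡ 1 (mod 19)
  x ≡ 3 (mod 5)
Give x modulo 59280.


Product of moduli M = 3 · 16 · 13 · 19 · 5 = 59280.
Merge one congruence at a time:
  Start: x ≡ 2 (mod 3).
  Combine with x ≡ 1 (mod 16); new modulus lcm = 48.
    Write x = 2 + 3·t and substitute into x ≡ 1 (mod 16): 3·t ≡ 1 − 2 = -1 (mod 16).
    Reduce coefficients mod 16: 3·t ≡ 15 (mod 16).
    The inverse of 3 mod 16 is 11 (since 3·11 = 33 = 2·16 + 1), so t ≡ 11·15 = 165 ≡ 5 (mod 16).
    Then x = 2 + 3·5 = 17, valid modulo lcm(3, 16) = 48: x ≡ 17 (mod 48).
  Combine with x ≡ 8 (mod 13); new modulus lcm = 624.
    Write x = 17 + 48·t and substitute into x ≡ 8 (mod 13): 48·t ≡ 8 − 17 = -9 (mod 13).
    Reduce coefficients mod 13: 9·t ≡ 4 (mod 13).
    The inverse of 9 mod 13 is 3 (since 9·3 = 27 = 2·13 + 1), so t ≡ 3·4 = 12 ≡ 12 (mod 13).
    Then x = 17 + 48·12 = 593, valid modulo lcm(48, 13) = 624: x ≡ 593 (mod 624).
  Combine with x ≡ 1 (mod 19); new modulus lcm = 11856.
    Write x = 593 + 624·t and substitute into x ≡ 1 (mod 19): 624·t ≡ 1 − 593 = -592 (mod 19).
    Reduce coefficients mod 19: 16·t ≡ 16 (mod 19).
    The inverse of 16 mod 19 is 6 (since 16·6 = 96 = 5·19 + 1), so t ≡ 6·16 = 96 ≡ 1 (mod 19).
    Then x = 593 + 624·1 = 1217, valid modulo lcm(624, 19) = 11856: x ≡ 1217 (mod 11856).
  Combine with x ≡ 3 (mod 5); new modulus lcm = 59280.
    Write x = 1217 + 11856·t and substitute into x ≡ 3 (mod 5): 11856·t ≡ 3 − 1217 = -1214 (mod 5).
    Reduce coefficients mod 5: 1·t ≡ 1 (mod 5).
    So t ≡ 1 (mod 5).
    Then x = 1217 + 11856·1 = 13073, valid modulo lcm(11856, 5) = 59280: x ≡ 13073 (mod 59280).
Verify against each original: 13073 mod 3 = 2, 13073 mod 16 = 1, 13073 mod 13 = 8, 13073 mod 19 = 1, 13073 mod 5 = 3.

x ≡ 13073 (mod 59280).


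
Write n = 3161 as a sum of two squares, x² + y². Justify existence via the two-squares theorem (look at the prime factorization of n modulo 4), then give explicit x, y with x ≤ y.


Step 1: Factor n = 3161 = 29 · 109.
Step 2: Check the mod-4 condition on each prime factor: 29 ≡ 1 (mod 4), exponent 1; 109 ≡ 1 (mod 4), exponent 1.
All primes ≡ 3 (mod 4) appear to even exponent (or don't appear), so by the two-squares theorem n IS expressible as a sum of two squares.
Step 3: Build a representation. Here n = 29 · 109 is a product of primes ≡ 1 (mod 4). Each prime p ≡ 1 (mod 4) is itself a sum of two squares; find a² by testing p − a² for a perfect square:
  29: 29 − 1² = 28, 29 − 2² = 25 = 5² ⇒ 29 = 2² + 5².
  109: 109 − 1² = 108, 109 − 2² = 105, 109 − 3² = 100 = 10² ⇒ 109 = 3² + 10².
  Combine using the Brahmagupta–Fibonacci identity (a² + b²)(c² + d²) = (ac − bd)² + (ad + bc)² = (ac + bd)² + (ad − bc)²:
  29 · 109 = 3161: from (2² + 5²)(3² + 10²), take (2·3 − 5·10, 2·10 + 5·3) = (6 − 50, 20 + 15) = (-44, 35); dropping signs (only squares matter) gives (44, 35); check 44² + 35² = 1936 + 1225 = 3161 ✓.
Step 4: Order so x ≤ y and verify: 35² + 44² = 1225 + 1936 = 3161 = n. ✓

n = 3161 = 35² + 44² (one valid representation with x ≤ y).


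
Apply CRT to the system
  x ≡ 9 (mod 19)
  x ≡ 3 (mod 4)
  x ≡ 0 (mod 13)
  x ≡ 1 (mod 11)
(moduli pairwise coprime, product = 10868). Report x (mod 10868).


Product of moduli M = 19 · 4 · 13 · 11 = 10868.
Merge one congruence at a time:
  Start: x ≡ 9 (mod 19).
  Combine with x ≡ 3 (mod 4); new modulus lcm = 76.
    Write x = 9 + 19·t and substitute into x ≡ 3 (mod 4): 19·t ≡ 3 − 9 = -6 (mod 4).
    Reduce coefficients mod 4: 3·t ≡ 2 (mod 4).
    The inverse of 3 mod 4 is 3 (since 3·3 = 9 = 2·4 + 1), so t ≡ 3·2 = 6 ≡ 2 (mod 4).
    Then x = 9 + 19·2 = 47, valid modulo lcm(19, 4) = 76: x ≡ 47 (mod 76).
  Combine with x ≡ 0 (mod 13); new modulus lcm = 988.
    Write x = 47 + 76·t and substitute into x ≡ 0 (mod 13): 76·t ≡ 0 − 47 = -47 (mod 13).
    Reduce coefficients mod 13: 11·t ≡ 5 (mod 13).
    The inverse of 11 mod 13 is 6 (since 11·6 = 66 = 5·13 + 1), so t ≡ 6·5 = 30 ≡ 4 (mod 13).
    Then x = 47 + 76·4 = 351, valid modulo lcm(76, 13) = 988: x ≡ 351 (mod 988).
  Combine with x ≡ 1 (mod 11); new modulus lcm = 10868.
    Write x = 351 + 988·t and substitute into x ≡ 1 (mod 11): 988·t ≡ 1 − 351 = -350 (mod 11).
    Reduce coefficients mod 11: 9·t ≡ 2 (mod 11).
    The inverse of 9 mod 11 is 5 (since 9·5 = 45 = 4·11 + 1), so t ≡ 5·2 = 10 ≡ 10 (mod 11).
    Then x = 351 + 988·10 = 10231, valid modulo lcm(988, 11) = 10868: x ≡ 10231 (mod 10868).
Verify against each original: 10231 mod 19 = 9, 10231 mod 4 = 3, 10231 mod 13 = 0, 10231 mod 11 = 1.

x ≡ 10231 (mod 10868).


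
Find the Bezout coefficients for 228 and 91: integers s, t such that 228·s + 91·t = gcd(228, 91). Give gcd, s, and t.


Euclidean algorithm on (228, 91) — divide until remainder is 0:
  228 = 2 · 91 + 46
  91 = 1 · 46 + 45
  46 = 1 · 45 + 1
  45 = 45 · 1 + 0
gcd(228, 91) = 1.
Track Bezout coefficients alongside the remainders: start with r₀ = 228 = a·1 + b·0 (s = 1, t = 0) and r₁ = 91 = a·0 + b·1 (s = 0, t = 1); each new remainder r_{k+1} = r_{k-1} − q_k·r_k inherits s_{k+1} = s_{k-1} − q_k·s_k, t_{k+1} = t_{k-1} − q_k·t_k, so r_k = a·s_k + b·t_k at every step:
  q = 2: r = 46, s = 1 − 2·0 = 1, t = 0 − 2·1 = -2  (check: 228·1 + 91·(-2) = 46)
  q = 1: r = 45, s = 0 − 1·1 = -1, t = 1 − 1·(-2) = 3  (check: 228·(-1) + 91·3 = 45)
  q = 1: r = 1, s = 1 − 1·(-1) = 2, t = -2 − 1·3 = -5  (check: 228·2 + 91·(-5) = 1)
The row with r = 1 (the gcd) gives the Bezout coefficients s = 2, t = -5.
Result: 228 · (2) + 91 · (-5) = 1.

gcd(228, 91) = 1; s = 2, t = -5 (check: 228·2 + 91·(-5) = 1).


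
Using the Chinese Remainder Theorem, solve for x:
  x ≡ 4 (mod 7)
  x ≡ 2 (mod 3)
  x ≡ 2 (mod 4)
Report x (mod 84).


Moduli 7, 3, 4 are pairwise coprime; by CRT there is a unique solution modulo M = 7 · 3 · 4 = 84.
Solve pairwise, accumulating the modulus:
  Start with x ≡ 4 (mod 7).
  Combine with x ≡ 2 (mod 3): since gcd(7, 3) = 1, we get a unique residue mod 21.
    Write x = 4 + 7·t and substitute into x ≡ 2 (mod 3): 7·t ≡ 2 − 4 = -2 (mod 3).
    Reduce coefficients mod 3: 1·t ≡ 1 (mod 3).
    So t ≡ 1 (mod 3).
    Then x = 4 + 7·1 = 11, valid modulo lcm(7, 3) = 21: x ≡ 11 (mod 21).
  Combine with x ≡ 2 (mod 4): since gcd(21, 4) = 1, we get a unique residue mod 84.
    Write x = 11 + 21·t and substitute into x ≡ 2 (mod 4): 21·t ≡ 2 − 11 = -9 (mod 4).
    Reduce coefficients mod 4: 1·t ≡ 3 (mod 4).
    So t ≡ 3 (mod 4).
    Then x = 11 + 21·3 = 74, valid modulo lcm(21, 4) = 84: x ≡ 74 (mod 84).
Verify: 74 mod 7 = 4 ✓, 74 mod 3 = 2 ✓, 74 mod 4 = 2 ✓.

x ≡ 74 (mod 84).


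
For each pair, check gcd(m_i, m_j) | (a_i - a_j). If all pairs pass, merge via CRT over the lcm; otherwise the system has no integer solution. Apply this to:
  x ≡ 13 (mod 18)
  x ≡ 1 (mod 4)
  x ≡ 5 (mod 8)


Moduli 18, 4, 8 are not pairwise coprime, so CRT works modulo lcm(m_i) when all pairwise compatibility conditions hold.
Pairwise compatibility: gcd(m_i, m_j) must divide a_i - a_j for every pair.
Merge one congruence at a time:
  Start: x ≡ 13 (mod 18).
  Combine with x ≡ 1 (mod 4): gcd(18, 4) = 2; 1 - 13 = -12, which IS divisible by 2, so compatible.
    Write x = 13 + 18·t and substitute into x ≡ 1 (mod 4): 18·t ≡ 1 − 13 = -12 (mod 4).
    Divide the congruence (and modulus) by g = 2: 9·t ≡ -6 (mod 2).
    Reduce coefficients mod 2: 1·t ≡ 0 (mod 2).
    So t ≡ 0 (mod 2).
    Then x = 13 + 18·0 = 13, valid modulo lcm(18, 4) = 36: x ≡ 13 (mod 36).
  Combine with x ≡ 5 (mod 8): gcd(36, 8) = 4; 5 - 13 = -8, which IS divisible by 4, so compatible.
    Write x = 13 + 36·t and substitute into x ≡ 5 (mod 8): 36·t ≡ 5 − 13 = -8 (mod 8).
    Divide the congruence (and modulus) by g = 4: 9·t ≡ -2 (mod 2).
    Reduce coefficients mod 2: 1·t ≡ 0 (mod 2).
    So t ≡ 0 (mod 2).
    Then x = 13 + 36·0 = 13, valid modulo lcm(36, 8) = 72: x ≡ 13 (mod 72).
Verify: 13 mod 18 = 13, 13 mod 4 = 1, 13 mod 8 = 5.

x ≡ 13 (mod 72).
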